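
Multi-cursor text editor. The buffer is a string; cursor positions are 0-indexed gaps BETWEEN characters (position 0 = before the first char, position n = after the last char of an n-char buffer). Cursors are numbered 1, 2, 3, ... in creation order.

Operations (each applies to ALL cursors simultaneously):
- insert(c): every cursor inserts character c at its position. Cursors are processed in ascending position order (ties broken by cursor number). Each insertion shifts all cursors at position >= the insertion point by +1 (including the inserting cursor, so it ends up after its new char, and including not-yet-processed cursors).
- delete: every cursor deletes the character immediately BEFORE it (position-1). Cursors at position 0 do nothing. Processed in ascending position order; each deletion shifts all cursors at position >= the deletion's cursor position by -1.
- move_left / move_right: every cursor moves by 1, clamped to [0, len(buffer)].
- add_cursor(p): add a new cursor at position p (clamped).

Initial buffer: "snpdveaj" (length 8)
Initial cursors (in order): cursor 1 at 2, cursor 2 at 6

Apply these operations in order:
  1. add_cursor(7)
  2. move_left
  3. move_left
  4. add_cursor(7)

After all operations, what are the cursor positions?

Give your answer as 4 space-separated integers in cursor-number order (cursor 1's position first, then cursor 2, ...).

After op 1 (add_cursor(7)): buffer="snpdveaj" (len 8), cursors c1@2 c2@6 c3@7, authorship ........
After op 2 (move_left): buffer="snpdveaj" (len 8), cursors c1@1 c2@5 c3@6, authorship ........
After op 3 (move_left): buffer="snpdveaj" (len 8), cursors c1@0 c2@4 c3@5, authorship ........
After op 4 (add_cursor(7)): buffer="snpdveaj" (len 8), cursors c1@0 c2@4 c3@5 c4@7, authorship ........

Answer: 0 4 5 7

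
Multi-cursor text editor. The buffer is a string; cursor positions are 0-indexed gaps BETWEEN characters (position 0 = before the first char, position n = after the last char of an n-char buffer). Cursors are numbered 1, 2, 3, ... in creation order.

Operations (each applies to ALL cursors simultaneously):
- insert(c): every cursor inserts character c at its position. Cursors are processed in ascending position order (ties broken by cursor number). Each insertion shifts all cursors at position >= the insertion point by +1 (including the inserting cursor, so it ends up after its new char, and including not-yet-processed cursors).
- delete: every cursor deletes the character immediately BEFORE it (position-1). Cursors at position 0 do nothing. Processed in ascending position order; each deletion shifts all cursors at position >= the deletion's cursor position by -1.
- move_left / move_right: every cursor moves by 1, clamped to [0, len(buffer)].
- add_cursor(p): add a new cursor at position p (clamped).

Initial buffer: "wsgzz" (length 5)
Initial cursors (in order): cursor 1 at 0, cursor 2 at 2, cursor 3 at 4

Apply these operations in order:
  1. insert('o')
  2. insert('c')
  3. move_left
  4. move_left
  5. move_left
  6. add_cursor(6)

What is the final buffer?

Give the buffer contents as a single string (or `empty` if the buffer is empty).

Answer: ocwsocgzocz

Derivation:
After op 1 (insert('o')): buffer="owsogzoz" (len 8), cursors c1@1 c2@4 c3@7, authorship 1..2..3.
After op 2 (insert('c')): buffer="ocwsocgzocz" (len 11), cursors c1@2 c2@6 c3@10, authorship 11..22..33.
After op 3 (move_left): buffer="ocwsocgzocz" (len 11), cursors c1@1 c2@5 c3@9, authorship 11..22..33.
After op 4 (move_left): buffer="ocwsocgzocz" (len 11), cursors c1@0 c2@4 c3@8, authorship 11..22..33.
After op 5 (move_left): buffer="ocwsocgzocz" (len 11), cursors c1@0 c2@3 c3@7, authorship 11..22..33.
After op 6 (add_cursor(6)): buffer="ocwsocgzocz" (len 11), cursors c1@0 c2@3 c4@6 c3@7, authorship 11..22..33.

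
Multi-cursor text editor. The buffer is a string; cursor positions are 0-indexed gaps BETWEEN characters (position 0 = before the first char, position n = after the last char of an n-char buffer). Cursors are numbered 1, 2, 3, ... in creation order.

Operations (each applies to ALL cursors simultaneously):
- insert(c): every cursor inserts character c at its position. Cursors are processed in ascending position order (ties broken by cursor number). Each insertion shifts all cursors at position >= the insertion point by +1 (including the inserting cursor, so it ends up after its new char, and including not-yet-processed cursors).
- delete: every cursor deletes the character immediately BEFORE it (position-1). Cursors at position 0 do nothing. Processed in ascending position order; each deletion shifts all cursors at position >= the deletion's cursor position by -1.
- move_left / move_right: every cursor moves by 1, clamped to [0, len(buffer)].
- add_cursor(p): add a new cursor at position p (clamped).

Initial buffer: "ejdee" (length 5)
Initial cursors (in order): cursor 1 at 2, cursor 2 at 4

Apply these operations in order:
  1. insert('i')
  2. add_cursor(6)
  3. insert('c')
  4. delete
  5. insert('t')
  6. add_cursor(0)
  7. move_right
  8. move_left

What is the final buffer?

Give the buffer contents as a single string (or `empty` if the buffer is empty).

After op 1 (insert('i')): buffer="ejideie" (len 7), cursors c1@3 c2@6, authorship ..1..2.
After op 2 (add_cursor(6)): buffer="ejideie" (len 7), cursors c1@3 c2@6 c3@6, authorship ..1..2.
After op 3 (insert('c')): buffer="ejicdeicce" (len 10), cursors c1@4 c2@9 c3@9, authorship ..11..223.
After op 4 (delete): buffer="ejideie" (len 7), cursors c1@3 c2@6 c3@6, authorship ..1..2.
After op 5 (insert('t')): buffer="ejitdeitte" (len 10), cursors c1@4 c2@9 c3@9, authorship ..11..223.
After op 6 (add_cursor(0)): buffer="ejitdeitte" (len 10), cursors c4@0 c1@4 c2@9 c3@9, authorship ..11..223.
After op 7 (move_right): buffer="ejitdeitte" (len 10), cursors c4@1 c1@5 c2@10 c3@10, authorship ..11..223.
After op 8 (move_left): buffer="ejitdeitte" (len 10), cursors c4@0 c1@4 c2@9 c3@9, authorship ..11..223.

Answer: ejitdeitte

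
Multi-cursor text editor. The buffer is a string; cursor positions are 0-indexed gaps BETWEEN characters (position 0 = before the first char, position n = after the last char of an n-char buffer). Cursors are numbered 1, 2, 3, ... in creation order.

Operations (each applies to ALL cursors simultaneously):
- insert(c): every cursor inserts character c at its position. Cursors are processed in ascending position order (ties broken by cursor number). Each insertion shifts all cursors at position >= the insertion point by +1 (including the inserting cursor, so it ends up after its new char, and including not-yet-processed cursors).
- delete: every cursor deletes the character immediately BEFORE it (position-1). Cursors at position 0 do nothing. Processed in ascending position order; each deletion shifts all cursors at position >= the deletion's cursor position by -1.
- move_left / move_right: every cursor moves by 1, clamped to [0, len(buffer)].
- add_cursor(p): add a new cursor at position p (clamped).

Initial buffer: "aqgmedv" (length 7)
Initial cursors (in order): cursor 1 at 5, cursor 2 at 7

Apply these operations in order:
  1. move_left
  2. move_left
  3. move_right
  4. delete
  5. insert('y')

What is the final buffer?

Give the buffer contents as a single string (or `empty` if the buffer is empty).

Answer: aqgyeyv

Derivation:
After op 1 (move_left): buffer="aqgmedv" (len 7), cursors c1@4 c2@6, authorship .......
After op 2 (move_left): buffer="aqgmedv" (len 7), cursors c1@3 c2@5, authorship .......
After op 3 (move_right): buffer="aqgmedv" (len 7), cursors c1@4 c2@6, authorship .......
After op 4 (delete): buffer="aqgev" (len 5), cursors c1@3 c2@4, authorship .....
After op 5 (insert('y')): buffer="aqgyeyv" (len 7), cursors c1@4 c2@6, authorship ...1.2.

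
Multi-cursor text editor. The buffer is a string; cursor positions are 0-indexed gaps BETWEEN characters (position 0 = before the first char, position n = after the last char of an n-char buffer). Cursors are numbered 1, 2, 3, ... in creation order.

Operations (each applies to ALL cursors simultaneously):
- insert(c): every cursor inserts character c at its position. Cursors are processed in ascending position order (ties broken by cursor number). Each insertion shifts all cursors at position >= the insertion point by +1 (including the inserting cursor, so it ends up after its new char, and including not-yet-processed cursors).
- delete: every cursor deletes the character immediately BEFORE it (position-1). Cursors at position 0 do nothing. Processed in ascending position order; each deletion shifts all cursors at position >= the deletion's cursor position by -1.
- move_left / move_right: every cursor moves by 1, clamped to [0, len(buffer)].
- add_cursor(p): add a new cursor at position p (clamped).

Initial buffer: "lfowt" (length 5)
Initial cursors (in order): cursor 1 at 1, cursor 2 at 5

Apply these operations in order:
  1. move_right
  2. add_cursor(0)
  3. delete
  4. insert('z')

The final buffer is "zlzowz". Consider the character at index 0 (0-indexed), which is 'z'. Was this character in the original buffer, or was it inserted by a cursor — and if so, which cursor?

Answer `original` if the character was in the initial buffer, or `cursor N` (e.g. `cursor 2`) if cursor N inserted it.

Answer: cursor 3

Derivation:
After op 1 (move_right): buffer="lfowt" (len 5), cursors c1@2 c2@5, authorship .....
After op 2 (add_cursor(0)): buffer="lfowt" (len 5), cursors c3@0 c1@2 c2@5, authorship .....
After op 3 (delete): buffer="low" (len 3), cursors c3@0 c1@1 c2@3, authorship ...
After op 4 (insert('z')): buffer="zlzowz" (len 6), cursors c3@1 c1@3 c2@6, authorship 3.1..2
Authorship (.=original, N=cursor N): 3 . 1 . . 2
Index 0: author = 3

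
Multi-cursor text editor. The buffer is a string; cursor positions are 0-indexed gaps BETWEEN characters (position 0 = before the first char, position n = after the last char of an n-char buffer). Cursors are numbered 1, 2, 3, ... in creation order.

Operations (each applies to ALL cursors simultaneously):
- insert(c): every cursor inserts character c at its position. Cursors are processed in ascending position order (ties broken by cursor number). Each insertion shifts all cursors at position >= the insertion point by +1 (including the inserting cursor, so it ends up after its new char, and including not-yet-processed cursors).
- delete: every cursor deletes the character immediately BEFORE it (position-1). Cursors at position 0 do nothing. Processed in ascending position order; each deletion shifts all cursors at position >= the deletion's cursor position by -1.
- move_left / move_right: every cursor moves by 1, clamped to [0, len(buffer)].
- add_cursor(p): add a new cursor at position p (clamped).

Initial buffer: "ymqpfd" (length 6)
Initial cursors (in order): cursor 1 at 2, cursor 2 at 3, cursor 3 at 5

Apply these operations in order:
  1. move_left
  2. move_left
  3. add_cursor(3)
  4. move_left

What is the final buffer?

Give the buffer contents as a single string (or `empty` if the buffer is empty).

Answer: ymqpfd

Derivation:
After op 1 (move_left): buffer="ymqpfd" (len 6), cursors c1@1 c2@2 c3@4, authorship ......
After op 2 (move_left): buffer="ymqpfd" (len 6), cursors c1@0 c2@1 c3@3, authorship ......
After op 3 (add_cursor(3)): buffer="ymqpfd" (len 6), cursors c1@0 c2@1 c3@3 c4@3, authorship ......
After op 4 (move_left): buffer="ymqpfd" (len 6), cursors c1@0 c2@0 c3@2 c4@2, authorship ......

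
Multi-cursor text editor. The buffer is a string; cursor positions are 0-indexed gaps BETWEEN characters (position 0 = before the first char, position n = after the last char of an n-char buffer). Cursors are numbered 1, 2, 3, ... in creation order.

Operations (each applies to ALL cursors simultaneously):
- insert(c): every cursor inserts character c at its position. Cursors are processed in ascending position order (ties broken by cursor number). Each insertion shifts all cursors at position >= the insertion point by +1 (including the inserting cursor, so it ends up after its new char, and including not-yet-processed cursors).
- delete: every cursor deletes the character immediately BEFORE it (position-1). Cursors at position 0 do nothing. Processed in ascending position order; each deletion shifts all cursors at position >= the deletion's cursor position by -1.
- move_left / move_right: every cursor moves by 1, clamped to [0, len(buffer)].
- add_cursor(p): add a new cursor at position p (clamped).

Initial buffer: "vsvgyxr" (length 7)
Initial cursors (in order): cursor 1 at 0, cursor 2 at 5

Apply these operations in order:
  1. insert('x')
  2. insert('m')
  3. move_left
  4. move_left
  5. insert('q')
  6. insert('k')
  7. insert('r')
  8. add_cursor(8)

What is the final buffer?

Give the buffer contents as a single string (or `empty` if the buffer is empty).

After op 1 (insert('x')): buffer="xvsvgyxxr" (len 9), cursors c1@1 c2@7, authorship 1.....2..
After op 2 (insert('m')): buffer="xmvsvgyxmxr" (len 11), cursors c1@2 c2@9, authorship 11.....22..
After op 3 (move_left): buffer="xmvsvgyxmxr" (len 11), cursors c1@1 c2@8, authorship 11.....22..
After op 4 (move_left): buffer="xmvsvgyxmxr" (len 11), cursors c1@0 c2@7, authorship 11.....22..
After op 5 (insert('q')): buffer="qxmvsvgyqxmxr" (len 13), cursors c1@1 c2@9, authorship 111.....222..
After op 6 (insert('k')): buffer="qkxmvsvgyqkxmxr" (len 15), cursors c1@2 c2@11, authorship 1111.....2222..
After op 7 (insert('r')): buffer="qkrxmvsvgyqkrxmxr" (len 17), cursors c1@3 c2@13, authorship 11111.....22222..
After op 8 (add_cursor(8)): buffer="qkrxmvsvgyqkrxmxr" (len 17), cursors c1@3 c3@8 c2@13, authorship 11111.....22222..

Answer: qkrxmvsvgyqkrxmxr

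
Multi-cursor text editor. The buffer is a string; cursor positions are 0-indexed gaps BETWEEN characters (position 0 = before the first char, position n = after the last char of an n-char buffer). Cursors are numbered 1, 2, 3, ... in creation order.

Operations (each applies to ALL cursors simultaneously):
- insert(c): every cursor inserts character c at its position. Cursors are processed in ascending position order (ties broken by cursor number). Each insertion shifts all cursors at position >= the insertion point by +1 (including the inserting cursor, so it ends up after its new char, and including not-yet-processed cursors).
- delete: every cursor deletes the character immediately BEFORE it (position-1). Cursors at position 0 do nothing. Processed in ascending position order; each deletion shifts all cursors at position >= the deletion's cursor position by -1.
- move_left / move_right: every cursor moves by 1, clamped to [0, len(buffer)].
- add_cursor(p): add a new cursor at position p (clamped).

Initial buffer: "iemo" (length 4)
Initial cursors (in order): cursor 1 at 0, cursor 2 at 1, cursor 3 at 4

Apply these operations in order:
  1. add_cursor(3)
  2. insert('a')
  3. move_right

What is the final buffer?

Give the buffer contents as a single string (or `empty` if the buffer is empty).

Answer: aiaemaoa

Derivation:
After op 1 (add_cursor(3)): buffer="iemo" (len 4), cursors c1@0 c2@1 c4@3 c3@4, authorship ....
After op 2 (insert('a')): buffer="aiaemaoa" (len 8), cursors c1@1 c2@3 c4@6 c3@8, authorship 1.2..4.3
After op 3 (move_right): buffer="aiaemaoa" (len 8), cursors c1@2 c2@4 c4@7 c3@8, authorship 1.2..4.3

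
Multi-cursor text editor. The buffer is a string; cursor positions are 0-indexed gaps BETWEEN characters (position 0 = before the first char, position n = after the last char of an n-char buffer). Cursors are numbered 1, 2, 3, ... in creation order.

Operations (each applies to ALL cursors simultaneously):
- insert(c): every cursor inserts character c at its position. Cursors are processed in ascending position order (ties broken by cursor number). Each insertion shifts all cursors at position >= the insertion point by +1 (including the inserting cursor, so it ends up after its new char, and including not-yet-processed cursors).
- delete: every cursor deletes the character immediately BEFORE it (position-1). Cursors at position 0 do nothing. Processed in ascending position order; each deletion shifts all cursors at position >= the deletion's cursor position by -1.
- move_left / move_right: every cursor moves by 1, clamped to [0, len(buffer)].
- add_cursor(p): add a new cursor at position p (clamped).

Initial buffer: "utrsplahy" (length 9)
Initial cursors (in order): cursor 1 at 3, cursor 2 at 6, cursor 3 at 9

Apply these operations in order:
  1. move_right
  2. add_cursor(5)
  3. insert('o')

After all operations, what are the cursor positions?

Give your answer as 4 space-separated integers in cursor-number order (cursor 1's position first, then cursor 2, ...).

After op 1 (move_right): buffer="utrsplahy" (len 9), cursors c1@4 c2@7 c3@9, authorship .........
After op 2 (add_cursor(5)): buffer="utrsplahy" (len 9), cursors c1@4 c4@5 c2@7 c3@9, authorship .........
After op 3 (insert('o')): buffer="utrsopolaohyo" (len 13), cursors c1@5 c4@7 c2@10 c3@13, authorship ....1.4..2..3

Answer: 5 10 13 7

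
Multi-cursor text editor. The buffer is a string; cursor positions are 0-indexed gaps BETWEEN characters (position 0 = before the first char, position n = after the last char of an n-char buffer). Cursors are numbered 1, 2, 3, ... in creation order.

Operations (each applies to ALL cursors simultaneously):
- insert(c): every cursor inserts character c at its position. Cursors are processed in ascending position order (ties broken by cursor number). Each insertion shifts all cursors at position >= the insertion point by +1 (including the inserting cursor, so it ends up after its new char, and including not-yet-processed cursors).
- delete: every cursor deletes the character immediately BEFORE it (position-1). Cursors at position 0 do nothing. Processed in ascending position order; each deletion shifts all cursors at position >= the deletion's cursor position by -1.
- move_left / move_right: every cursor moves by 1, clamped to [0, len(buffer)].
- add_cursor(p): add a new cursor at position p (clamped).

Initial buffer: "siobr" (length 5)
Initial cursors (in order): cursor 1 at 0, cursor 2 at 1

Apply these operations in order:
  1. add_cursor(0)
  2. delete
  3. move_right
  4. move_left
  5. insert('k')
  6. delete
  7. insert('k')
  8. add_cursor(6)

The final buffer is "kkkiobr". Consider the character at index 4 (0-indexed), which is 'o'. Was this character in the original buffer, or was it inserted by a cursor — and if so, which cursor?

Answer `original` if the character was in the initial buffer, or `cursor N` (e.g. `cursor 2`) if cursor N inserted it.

After op 1 (add_cursor(0)): buffer="siobr" (len 5), cursors c1@0 c3@0 c2@1, authorship .....
After op 2 (delete): buffer="iobr" (len 4), cursors c1@0 c2@0 c3@0, authorship ....
After op 3 (move_right): buffer="iobr" (len 4), cursors c1@1 c2@1 c3@1, authorship ....
After op 4 (move_left): buffer="iobr" (len 4), cursors c1@0 c2@0 c3@0, authorship ....
After op 5 (insert('k')): buffer="kkkiobr" (len 7), cursors c1@3 c2@3 c3@3, authorship 123....
After op 6 (delete): buffer="iobr" (len 4), cursors c1@0 c2@0 c3@0, authorship ....
After op 7 (insert('k')): buffer="kkkiobr" (len 7), cursors c1@3 c2@3 c3@3, authorship 123....
After op 8 (add_cursor(6)): buffer="kkkiobr" (len 7), cursors c1@3 c2@3 c3@3 c4@6, authorship 123....
Authorship (.=original, N=cursor N): 1 2 3 . . . .
Index 4: author = original

Answer: original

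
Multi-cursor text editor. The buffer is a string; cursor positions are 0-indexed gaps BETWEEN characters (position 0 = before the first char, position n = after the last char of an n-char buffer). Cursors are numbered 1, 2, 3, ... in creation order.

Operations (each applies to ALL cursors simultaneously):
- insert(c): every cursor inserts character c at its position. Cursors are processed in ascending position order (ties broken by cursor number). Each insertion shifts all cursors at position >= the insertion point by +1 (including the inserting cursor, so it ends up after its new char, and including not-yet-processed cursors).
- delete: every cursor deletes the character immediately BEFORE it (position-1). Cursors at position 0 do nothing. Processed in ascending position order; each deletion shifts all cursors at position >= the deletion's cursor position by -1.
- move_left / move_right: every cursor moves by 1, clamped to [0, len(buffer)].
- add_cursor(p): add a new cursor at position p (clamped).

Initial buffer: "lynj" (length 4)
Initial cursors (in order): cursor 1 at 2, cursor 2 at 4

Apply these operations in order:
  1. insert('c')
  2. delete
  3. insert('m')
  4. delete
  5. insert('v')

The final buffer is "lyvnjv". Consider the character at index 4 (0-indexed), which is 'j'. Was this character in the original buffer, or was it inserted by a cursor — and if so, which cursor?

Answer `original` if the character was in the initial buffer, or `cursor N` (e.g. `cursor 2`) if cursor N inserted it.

Answer: original

Derivation:
After op 1 (insert('c')): buffer="lycnjc" (len 6), cursors c1@3 c2@6, authorship ..1..2
After op 2 (delete): buffer="lynj" (len 4), cursors c1@2 c2@4, authorship ....
After op 3 (insert('m')): buffer="lymnjm" (len 6), cursors c1@3 c2@6, authorship ..1..2
After op 4 (delete): buffer="lynj" (len 4), cursors c1@2 c2@4, authorship ....
After op 5 (insert('v')): buffer="lyvnjv" (len 6), cursors c1@3 c2@6, authorship ..1..2
Authorship (.=original, N=cursor N): . . 1 . . 2
Index 4: author = original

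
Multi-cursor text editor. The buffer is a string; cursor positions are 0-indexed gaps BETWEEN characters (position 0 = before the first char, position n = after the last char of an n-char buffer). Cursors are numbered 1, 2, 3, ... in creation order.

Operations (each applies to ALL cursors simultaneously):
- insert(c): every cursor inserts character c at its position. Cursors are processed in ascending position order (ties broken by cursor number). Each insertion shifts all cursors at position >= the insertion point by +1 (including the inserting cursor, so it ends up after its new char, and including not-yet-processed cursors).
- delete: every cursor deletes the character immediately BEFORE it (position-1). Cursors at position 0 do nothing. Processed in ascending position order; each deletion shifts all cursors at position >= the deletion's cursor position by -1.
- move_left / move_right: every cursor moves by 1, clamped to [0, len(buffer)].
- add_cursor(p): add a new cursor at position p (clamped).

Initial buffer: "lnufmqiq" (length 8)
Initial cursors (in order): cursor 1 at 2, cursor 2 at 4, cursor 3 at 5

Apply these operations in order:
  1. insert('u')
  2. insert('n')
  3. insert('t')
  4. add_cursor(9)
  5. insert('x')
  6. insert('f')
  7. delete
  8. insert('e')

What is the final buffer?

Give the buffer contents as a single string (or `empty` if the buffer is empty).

After op 1 (insert('u')): buffer="lnuufumuqiq" (len 11), cursors c1@3 c2@6 c3@8, authorship ..1..2.3...
After op 2 (insert('n')): buffer="lnunufunmunqiq" (len 14), cursors c1@4 c2@8 c3@11, authorship ..11..22.33...
After op 3 (insert('t')): buffer="lnuntufuntmuntqiq" (len 17), cursors c1@5 c2@10 c3@14, authorship ..111..222.333...
After op 4 (add_cursor(9)): buffer="lnuntufuntmuntqiq" (len 17), cursors c1@5 c4@9 c2@10 c3@14, authorship ..111..222.333...
After op 5 (insert('x')): buffer="lnuntxufunxtxmuntxqiq" (len 21), cursors c1@6 c4@11 c2@13 c3@18, authorship ..1111..22422.3333...
After op 6 (insert('f')): buffer="lnuntxfufunxftxfmuntxfqiq" (len 25), cursors c1@7 c4@13 c2@16 c3@22, authorship ..11111..2244222.33333...
After op 7 (delete): buffer="lnuntxufunxtxmuntxqiq" (len 21), cursors c1@6 c4@11 c2@13 c3@18, authorship ..1111..22422.3333...
After op 8 (insert('e')): buffer="lnuntxeufunxetxemuntxeqiq" (len 25), cursors c1@7 c4@13 c2@16 c3@22, authorship ..11111..2244222.33333...

Answer: lnuntxeufunxetxemuntxeqiq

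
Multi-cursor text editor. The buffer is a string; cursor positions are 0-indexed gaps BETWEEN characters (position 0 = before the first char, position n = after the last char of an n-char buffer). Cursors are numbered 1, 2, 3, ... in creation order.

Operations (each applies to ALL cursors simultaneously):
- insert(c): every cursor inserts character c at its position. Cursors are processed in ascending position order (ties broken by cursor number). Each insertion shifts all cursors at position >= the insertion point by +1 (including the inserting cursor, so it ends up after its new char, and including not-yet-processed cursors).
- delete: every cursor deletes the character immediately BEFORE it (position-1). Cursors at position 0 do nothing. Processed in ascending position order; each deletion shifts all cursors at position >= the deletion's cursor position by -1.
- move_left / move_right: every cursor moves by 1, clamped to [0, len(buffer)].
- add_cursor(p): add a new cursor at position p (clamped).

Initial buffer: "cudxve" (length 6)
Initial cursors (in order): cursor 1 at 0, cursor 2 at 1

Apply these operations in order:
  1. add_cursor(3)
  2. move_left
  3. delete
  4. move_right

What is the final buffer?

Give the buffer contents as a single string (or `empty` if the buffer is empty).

After op 1 (add_cursor(3)): buffer="cudxve" (len 6), cursors c1@0 c2@1 c3@3, authorship ......
After op 2 (move_left): buffer="cudxve" (len 6), cursors c1@0 c2@0 c3@2, authorship ......
After op 3 (delete): buffer="cdxve" (len 5), cursors c1@0 c2@0 c3@1, authorship .....
After op 4 (move_right): buffer="cdxve" (len 5), cursors c1@1 c2@1 c3@2, authorship .....

Answer: cdxve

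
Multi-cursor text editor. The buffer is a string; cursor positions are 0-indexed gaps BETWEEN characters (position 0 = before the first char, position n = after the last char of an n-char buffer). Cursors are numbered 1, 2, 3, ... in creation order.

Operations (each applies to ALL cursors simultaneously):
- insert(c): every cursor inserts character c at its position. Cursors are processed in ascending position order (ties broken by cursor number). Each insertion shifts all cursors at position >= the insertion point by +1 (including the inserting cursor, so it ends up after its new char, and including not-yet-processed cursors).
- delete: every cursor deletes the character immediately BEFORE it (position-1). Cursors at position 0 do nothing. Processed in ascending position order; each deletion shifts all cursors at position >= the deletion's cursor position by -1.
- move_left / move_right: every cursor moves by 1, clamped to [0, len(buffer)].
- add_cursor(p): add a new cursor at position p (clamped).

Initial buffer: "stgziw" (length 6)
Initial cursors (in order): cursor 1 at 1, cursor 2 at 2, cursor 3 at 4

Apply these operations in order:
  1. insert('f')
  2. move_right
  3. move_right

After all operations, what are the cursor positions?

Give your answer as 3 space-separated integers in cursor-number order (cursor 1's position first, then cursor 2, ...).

Answer: 4 6 9

Derivation:
After op 1 (insert('f')): buffer="sftfgzfiw" (len 9), cursors c1@2 c2@4 c3@7, authorship .1.2..3..
After op 2 (move_right): buffer="sftfgzfiw" (len 9), cursors c1@3 c2@5 c3@8, authorship .1.2..3..
After op 3 (move_right): buffer="sftfgzfiw" (len 9), cursors c1@4 c2@6 c3@9, authorship .1.2..3..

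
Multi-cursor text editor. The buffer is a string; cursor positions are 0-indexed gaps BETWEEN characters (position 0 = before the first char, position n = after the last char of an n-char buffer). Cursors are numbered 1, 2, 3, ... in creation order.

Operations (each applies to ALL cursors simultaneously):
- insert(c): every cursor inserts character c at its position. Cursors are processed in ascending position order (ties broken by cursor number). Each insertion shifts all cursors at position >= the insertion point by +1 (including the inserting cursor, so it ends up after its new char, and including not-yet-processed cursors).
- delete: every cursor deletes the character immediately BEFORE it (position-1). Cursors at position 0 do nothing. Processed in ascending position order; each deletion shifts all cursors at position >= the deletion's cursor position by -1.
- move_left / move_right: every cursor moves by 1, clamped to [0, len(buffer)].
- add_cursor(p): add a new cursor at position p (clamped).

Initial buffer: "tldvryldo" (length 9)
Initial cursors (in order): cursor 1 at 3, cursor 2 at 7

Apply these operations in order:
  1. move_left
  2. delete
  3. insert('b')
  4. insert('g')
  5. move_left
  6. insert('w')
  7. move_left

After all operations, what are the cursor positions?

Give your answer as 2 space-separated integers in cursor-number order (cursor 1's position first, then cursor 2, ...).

Answer: 2 8

Derivation:
After op 1 (move_left): buffer="tldvryldo" (len 9), cursors c1@2 c2@6, authorship .........
After op 2 (delete): buffer="tdvrldo" (len 7), cursors c1@1 c2@4, authorship .......
After op 3 (insert('b')): buffer="tbdvrbldo" (len 9), cursors c1@2 c2@6, authorship .1...2...
After op 4 (insert('g')): buffer="tbgdvrbgldo" (len 11), cursors c1@3 c2@8, authorship .11...22...
After op 5 (move_left): buffer="tbgdvrbgldo" (len 11), cursors c1@2 c2@7, authorship .11...22...
After op 6 (insert('w')): buffer="tbwgdvrbwgldo" (len 13), cursors c1@3 c2@9, authorship .111...222...
After op 7 (move_left): buffer="tbwgdvrbwgldo" (len 13), cursors c1@2 c2@8, authorship .111...222...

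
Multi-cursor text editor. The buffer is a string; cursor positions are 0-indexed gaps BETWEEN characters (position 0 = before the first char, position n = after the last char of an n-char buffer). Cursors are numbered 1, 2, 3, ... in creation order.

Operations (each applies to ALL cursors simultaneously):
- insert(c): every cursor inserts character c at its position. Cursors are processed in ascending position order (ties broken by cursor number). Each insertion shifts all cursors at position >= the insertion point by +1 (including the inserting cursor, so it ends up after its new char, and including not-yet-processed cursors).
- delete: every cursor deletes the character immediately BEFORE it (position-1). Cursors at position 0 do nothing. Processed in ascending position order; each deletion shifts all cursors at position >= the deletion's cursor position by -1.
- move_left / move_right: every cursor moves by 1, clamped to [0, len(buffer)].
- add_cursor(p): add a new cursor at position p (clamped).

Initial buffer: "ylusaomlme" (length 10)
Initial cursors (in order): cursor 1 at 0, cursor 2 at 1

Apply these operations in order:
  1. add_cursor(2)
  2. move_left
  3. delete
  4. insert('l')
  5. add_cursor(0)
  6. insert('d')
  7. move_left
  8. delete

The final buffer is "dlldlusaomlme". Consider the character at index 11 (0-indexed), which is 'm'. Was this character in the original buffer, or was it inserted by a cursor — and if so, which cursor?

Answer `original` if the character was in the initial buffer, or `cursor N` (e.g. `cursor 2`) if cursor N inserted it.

After op 1 (add_cursor(2)): buffer="ylusaomlme" (len 10), cursors c1@0 c2@1 c3@2, authorship ..........
After op 2 (move_left): buffer="ylusaomlme" (len 10), cursors c1@0 c2@0 c3@1, authorship ..........
After op 3 (delete): buffer="lusaomlme" (len 9), cursors c1@0 c2@0 c3@0, authorship .........
After op 4 (insert('l')): buffer="llllusaomlme" (len 12), cursors c1@3 c2@3 c3@3, authorship 123.........
After op 5 (add_cursor(0)): buffer="llllusaomlme" (len 12), cursors c4@0 c1@3 c2@3 c3@3, authorship 123.........
After op 6 (insert('d')): buffer="dllldddlusaomlme" (len 16), cursors c4@1 c1@7 c2@7 c3@7, authorship 4123123.........
After op 7 (move_left): buffer="dllldddlusaomlme" (len 16), cursors c4@0 c1@6 c2@6 c3@6, authorship 4123123.........
After op 8 (delete): buffer="dlldlusaomlme" (len 13), cursors c4@0 c1@3 c2@3 c3@3, authorship 4123.........
Authorship (.=original, N=cursor N): 4 1 2 3 . . . . . . . . .
Index 11: author = original

Answer: original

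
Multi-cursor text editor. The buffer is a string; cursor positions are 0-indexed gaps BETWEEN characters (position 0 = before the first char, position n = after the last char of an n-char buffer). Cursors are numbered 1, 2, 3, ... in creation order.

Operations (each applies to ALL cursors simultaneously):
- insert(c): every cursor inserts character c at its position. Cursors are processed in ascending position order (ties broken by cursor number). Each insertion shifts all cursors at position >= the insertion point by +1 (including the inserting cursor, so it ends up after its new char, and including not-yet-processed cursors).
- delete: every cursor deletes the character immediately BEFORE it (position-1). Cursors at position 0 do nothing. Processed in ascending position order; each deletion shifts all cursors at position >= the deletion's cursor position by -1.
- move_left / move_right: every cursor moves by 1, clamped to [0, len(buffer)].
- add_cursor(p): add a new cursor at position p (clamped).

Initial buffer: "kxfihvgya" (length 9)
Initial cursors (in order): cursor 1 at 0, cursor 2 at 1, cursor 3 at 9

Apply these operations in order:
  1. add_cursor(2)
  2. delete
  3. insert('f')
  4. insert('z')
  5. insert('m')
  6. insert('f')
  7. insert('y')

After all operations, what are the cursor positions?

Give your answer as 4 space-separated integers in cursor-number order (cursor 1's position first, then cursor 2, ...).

Answer: 15 15 26 15

Derivation:
After op 1 (add_cursor(2)): buffer="kxfihvgya" (len 9), cursors c1@0 c2@1 c4@2 c3@9, authorship .........
After op 2 (delete): buffer="fihvgy" (len 6), cursors c1@0 c2@0 c4@0 c3@6, authorship ......
After op 3 (insert('f')): buffer="ffffihvgyf" (len 10), cursors c1@3 c2@3 c4@3 c3@10, authorship 124......3
After op 4 (insert('z')): buffer="fffzzzfihvgyfz" (len 14), cursors c1@6 c2@6 c4@6 c3@14, authorship 124124......33
After op 5 (insert('m')): buffer="fffzzzmmmfihvgyfzm" (len 18), cursors c1@9 c2@9 c4@9 c3@18, authorship 124124124......333
After op 6 (insert('f')): buffer="fffzzzmmmffffihvgyfzmf" (len 22), cursors c1@12 c2@12 c4@12 c3@22, authorship 124124124124......3333
After op 7 (insert('y')): buffer="fffzzzmmmfffyyyfihvgyfzmfy" (len 26), cursors c1@15 c2@15 c4@15 c3@26, authorship 124124124124124......33333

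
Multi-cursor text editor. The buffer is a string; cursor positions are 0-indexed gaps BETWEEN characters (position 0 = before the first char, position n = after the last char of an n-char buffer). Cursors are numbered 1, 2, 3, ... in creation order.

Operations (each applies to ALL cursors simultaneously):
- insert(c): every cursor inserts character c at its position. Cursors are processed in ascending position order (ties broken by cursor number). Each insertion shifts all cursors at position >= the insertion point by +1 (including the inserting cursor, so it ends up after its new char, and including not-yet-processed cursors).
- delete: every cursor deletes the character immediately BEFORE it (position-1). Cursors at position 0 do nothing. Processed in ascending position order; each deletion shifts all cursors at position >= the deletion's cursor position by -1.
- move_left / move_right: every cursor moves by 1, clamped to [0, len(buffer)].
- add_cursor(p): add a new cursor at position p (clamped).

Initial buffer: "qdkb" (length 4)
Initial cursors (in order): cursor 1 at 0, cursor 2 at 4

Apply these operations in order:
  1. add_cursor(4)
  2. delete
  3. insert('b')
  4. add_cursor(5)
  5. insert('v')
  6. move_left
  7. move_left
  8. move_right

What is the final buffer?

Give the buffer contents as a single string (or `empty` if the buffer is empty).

After op 1 (add_cursor(4)): buffer="qdkb" (len 4), cursors c1@0 c2@4 c3@4, authorship ....
After op 2 (delete): buffer="qd" (len 2), cursors c1@0 c2@2 c3@2, authorship ..
After op 3 (insert('b')): buffer="bqdbb" (len 5), cursors c1@1 c2@5 c3@5, authorship 1..23
After op 4 (add_cursor(5)): buffer="bqdbb" (len 5), cursors c1@1 c2@5 c3@5 c4@5, authorship 1..23
After op 5 (insert('v')): buffer="bvqdbbvvv" (len 9), cursors c1@2 c2@9 c3@9 c4@9, authorship 11..23234
After op 6 (move_left): buffer="bvqdbbvvv" (len 9), cursors c1@1 c2@8 c3@8 c4@8, authorship 11..23234
After op 7 (move_left): buffer="bvqdbbvvv" (len 9), cursors c1@0 c2@7 c3@7 c4@7, authorship 11..23234
After op 8 (move_right): buffer="bvqdbbvvv" (len 9), cursors c1@1 c2@8 c3@8 c4@8, authorship 11..23234

Answer: bvqdbbvvv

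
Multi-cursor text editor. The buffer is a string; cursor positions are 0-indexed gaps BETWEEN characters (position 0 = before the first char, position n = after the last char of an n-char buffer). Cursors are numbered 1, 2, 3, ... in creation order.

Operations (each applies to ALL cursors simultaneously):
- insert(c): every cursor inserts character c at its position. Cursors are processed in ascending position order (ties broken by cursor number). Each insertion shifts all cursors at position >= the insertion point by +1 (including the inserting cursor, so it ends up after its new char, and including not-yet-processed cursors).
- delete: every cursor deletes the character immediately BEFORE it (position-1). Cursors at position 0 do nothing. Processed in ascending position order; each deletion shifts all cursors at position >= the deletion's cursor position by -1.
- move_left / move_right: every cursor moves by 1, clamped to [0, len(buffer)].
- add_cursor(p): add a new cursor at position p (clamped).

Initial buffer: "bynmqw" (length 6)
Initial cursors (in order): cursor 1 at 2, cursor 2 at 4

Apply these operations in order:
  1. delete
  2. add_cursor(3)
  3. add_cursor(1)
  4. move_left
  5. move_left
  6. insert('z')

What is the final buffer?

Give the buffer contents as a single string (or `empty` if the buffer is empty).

After op 1 (delete): buffer="bnqw" (len 4), cursors c1@1 c2@2, authorship ....
After op 2 (add_cursor(3)): buffer="bnqw" (len 4), cursors c1@1 c2@2 c3@3, authorship ....
After op 3 (add_cursor(1)): buffer="bnqw" (len 4), cursors c1@1 c4@1 c2@2 c3@3, authorship ....
After op 4 (move_left): buffer="bnqw" (len 4), cursors c1@0 c4@0 c2@1 c3@2, authorship ....
After op 5 (move_left): buffer="bnqw" (len 4), cursors c1@0 c2@0 c4@0 c3@1, authorship ....
After op 6 (insert('z')): buffer="zzzbznqw" (len 8), cursors c1@3 c2@3 c4@3 c3@5, authorship 124.3...

Answer: zzzbznqw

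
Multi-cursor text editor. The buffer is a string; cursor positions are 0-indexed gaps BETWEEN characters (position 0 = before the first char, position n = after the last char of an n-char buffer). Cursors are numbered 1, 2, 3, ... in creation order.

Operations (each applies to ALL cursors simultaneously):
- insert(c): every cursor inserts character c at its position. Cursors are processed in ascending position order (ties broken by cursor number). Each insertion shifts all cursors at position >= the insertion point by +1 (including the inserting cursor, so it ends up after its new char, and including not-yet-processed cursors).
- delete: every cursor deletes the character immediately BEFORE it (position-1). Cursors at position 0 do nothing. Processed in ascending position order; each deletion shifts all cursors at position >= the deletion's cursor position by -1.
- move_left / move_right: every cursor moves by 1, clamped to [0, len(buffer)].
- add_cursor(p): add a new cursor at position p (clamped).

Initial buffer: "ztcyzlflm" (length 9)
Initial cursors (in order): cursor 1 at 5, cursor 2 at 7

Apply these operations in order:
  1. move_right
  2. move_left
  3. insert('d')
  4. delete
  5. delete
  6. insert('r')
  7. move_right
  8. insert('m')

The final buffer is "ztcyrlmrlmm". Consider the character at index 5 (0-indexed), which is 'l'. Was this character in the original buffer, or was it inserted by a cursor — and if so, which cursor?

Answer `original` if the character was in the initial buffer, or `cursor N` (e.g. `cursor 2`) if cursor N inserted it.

Answer: original

Derivation:
After op 1 (move_right): buffer="ztcyzlflm" (len 9), cursors c1@6 c2@8, authorship .........
After op 2 (move_left): buffer="ztcyzlflm" (len 9), cursors c1@5 c2@7, authorship .........
After op 3 (insert('d')): buffer="ztcyzdlfdlm" (len 11), cursors c1@6 c2@9, authorship .....1..2..
After op 4 (delete): buffer="ztcyzlflm" (len 9), cursors c1@5 c2@7, authorship .........
After op 5 (delete): buffer="ztcyllm" (len 7), cursors c1@4 c2@5, authorship .......
After op 6 (insert('r')): buffer="ztcyrlrlm" (len 9), cursors c1@5 c2@7, authorship ....1.2..
After op 7 (move_right): buffer="ztcyrlrlm" (len 9), cursors c1@6 c2@8, authorship ....1.2..
After op 8 (insert('m')): buffer="ztcyrlmrlmm" (len 11), cursors c1@7 c2@10, authorship ....1.12.2.
Authorship (.=original, N=cursor N): . . . . 1 . 1 2 . 2 .
Index 5: author = original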